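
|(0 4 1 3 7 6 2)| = 7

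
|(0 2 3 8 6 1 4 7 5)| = 9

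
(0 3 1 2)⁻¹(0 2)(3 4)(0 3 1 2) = (0 3)(1 4)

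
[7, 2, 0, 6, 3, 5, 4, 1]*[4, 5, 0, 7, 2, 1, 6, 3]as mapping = [0→3, 1→0, 2→4, 3→6, 4→7, 5→1, 6→2, 7→5]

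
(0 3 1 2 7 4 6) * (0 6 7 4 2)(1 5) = (0 3 5 1)(2 4 7)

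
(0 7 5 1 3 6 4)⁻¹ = (0 4 6 3 1 5 7)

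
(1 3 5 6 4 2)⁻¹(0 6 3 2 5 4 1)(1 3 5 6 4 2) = (0 4 5 1 6 2 3)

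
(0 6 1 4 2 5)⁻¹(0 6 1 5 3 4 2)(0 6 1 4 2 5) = (0 3 2 5 6 1 4)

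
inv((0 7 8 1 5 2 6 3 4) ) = (0 4 3 6 2 5 1 8 7) 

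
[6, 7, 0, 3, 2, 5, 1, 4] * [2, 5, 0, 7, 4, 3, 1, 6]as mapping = [0→1, 1→6, 2→2, 3→7, 4→0, 5→3, 6→5, 7→4]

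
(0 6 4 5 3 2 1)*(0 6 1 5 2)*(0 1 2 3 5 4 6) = (0 2 4 3 1)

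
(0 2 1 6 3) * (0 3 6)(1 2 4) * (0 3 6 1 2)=(0 4 2)(1 3 6)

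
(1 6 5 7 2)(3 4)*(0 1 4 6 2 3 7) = (0 1 2 4 7 3 6 5)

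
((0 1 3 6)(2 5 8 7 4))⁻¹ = (0 6 3 1)(2 4 7 8 5)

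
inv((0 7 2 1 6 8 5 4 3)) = (0 3 4 5 8 6 1 2 7)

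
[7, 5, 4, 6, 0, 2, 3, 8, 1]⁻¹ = [4, 8, 5, 6, 2, 1, 3, 0, 7]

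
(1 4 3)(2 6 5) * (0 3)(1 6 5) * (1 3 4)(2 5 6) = (0 4)(2 6 3)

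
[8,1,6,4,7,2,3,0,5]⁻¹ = [7,1,5,6,3,8,2,4,0]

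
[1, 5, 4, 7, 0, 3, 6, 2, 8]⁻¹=[4, 0, 7, 5, 2, 1, 6, 3, 8]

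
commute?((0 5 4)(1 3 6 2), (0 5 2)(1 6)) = no:(0 5 4)(1 3 6 2) * (0 5 2)(1 6) = (0 2 6)(1 3)(4 5), (0 5 2)(1 6) * (0 5 4)(1 3 6 2) = (0 4)(1 2 5)(3 6)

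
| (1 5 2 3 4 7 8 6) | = 8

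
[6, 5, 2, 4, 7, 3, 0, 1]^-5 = [6, 1, 2, 3, 4, 5, 0, 7]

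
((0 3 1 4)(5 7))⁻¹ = (0 4 1 3)(5 7)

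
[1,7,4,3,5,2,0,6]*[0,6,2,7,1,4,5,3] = [6,3,1,7,4,2,0,5]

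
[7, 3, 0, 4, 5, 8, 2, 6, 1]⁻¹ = [2, 8, 6, 1, 3, 4, 7, 0, 5]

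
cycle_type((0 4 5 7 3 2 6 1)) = 8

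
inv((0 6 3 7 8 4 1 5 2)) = (0 2 5 1 4 8 7 3 6)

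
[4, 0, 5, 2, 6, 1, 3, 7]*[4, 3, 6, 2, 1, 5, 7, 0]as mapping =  [0→1, 1→4, 2→5, 3→6, 4→7, 5→3, 6→2, 7→0]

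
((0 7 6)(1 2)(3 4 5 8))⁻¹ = (0 6 7)(1 2)(3 8 5 4)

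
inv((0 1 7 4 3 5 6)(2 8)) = (0 6 5 3 4 7 1)(2 8)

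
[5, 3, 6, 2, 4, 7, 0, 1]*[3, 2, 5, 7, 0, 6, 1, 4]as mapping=[0→6, 1→7, 2→1, 3→5, 4→0, 5→4, 6→3, 7→2]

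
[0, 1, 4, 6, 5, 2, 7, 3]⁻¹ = [0, 1, 5, 7, 2, 4, 3, 6]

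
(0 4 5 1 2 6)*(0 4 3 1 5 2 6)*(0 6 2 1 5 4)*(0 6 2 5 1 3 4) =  (0 4 3 1 5) 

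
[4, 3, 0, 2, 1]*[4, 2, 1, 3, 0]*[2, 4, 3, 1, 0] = [2, 1, 0, 4, 3]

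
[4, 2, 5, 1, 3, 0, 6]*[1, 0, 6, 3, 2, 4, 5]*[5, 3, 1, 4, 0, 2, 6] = [1, 6, 0, 5, 4, 3, 2]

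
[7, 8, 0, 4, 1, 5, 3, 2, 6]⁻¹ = [2, 4, 7, 6, 3, 5, 8, 0, 1]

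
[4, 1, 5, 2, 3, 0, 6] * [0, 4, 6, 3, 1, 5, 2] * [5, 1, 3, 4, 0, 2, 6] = [1, 0, 2, 6, 4, 5, 3]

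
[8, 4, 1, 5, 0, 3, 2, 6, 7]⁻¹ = [4, 2, 6, 5, 1, 3, 7, 8, 0]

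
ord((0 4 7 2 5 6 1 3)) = 8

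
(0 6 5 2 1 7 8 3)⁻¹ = (0 3 8 7 1 2 5 6)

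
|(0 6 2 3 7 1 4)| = 7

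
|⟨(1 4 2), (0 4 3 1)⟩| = 120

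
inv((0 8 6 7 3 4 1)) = (0 1 4 3 7 6 8)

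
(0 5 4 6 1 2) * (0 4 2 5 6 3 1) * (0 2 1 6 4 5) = (0 4 3 6 2 5 1)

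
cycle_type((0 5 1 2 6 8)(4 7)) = 2.6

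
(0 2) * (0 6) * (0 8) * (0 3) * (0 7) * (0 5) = (0 2 6 8 3 7 5)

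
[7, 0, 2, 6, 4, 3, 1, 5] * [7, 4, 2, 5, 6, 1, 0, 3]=[3, 7, 2, 0, 6, 5, 4, 1]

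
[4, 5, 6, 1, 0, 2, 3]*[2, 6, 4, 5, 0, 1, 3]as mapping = [0→0, 1→1, 2→3, 3→6, 4→2, 5→4, 6→5]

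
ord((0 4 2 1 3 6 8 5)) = 8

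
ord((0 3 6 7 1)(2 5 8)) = 15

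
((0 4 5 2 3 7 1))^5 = (0 7 2 4 1 3 5)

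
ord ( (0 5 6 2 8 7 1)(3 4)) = 14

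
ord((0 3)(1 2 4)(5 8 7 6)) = 12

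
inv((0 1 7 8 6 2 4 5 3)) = (0 3 5 4 2 6 8 7 1)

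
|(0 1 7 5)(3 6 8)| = 12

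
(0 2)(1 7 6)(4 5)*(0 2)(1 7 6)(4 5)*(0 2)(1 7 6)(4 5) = (0 2)(4 5)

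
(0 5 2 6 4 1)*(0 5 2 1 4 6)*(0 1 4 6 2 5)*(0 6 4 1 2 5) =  (1 6 5)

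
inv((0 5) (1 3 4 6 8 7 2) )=(0 5) (1 2 7 8 6 4 3) 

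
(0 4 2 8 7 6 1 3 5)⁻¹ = (0 5 3 1 6 7 8 2 4)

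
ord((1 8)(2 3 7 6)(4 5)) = 4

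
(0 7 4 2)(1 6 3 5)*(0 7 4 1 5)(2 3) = (0 4 3)(1 6 2 7)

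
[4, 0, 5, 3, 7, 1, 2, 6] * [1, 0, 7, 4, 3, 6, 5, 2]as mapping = [0→3, 1→1, 2→6, 3→4, 4→2, 5→0, 6→7, 7→5]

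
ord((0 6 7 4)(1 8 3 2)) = 4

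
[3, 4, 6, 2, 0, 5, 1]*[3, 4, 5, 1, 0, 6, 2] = [1, 0, 2, 5, 3, 6, 4]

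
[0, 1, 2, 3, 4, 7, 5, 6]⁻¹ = [0, 1, 2, 3, 4, 6, 7, 5]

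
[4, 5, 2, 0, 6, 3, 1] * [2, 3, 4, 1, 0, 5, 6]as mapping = [0→0, 1→5, 2→4, 3→2, 4→6, 5→1, 6→3]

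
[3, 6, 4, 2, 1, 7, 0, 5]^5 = [6, 4, 3, 0, 2, 7, 1, 5]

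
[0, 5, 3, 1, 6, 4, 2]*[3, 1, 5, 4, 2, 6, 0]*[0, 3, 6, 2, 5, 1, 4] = [2, 4, 5, 3, 0, 6, 1]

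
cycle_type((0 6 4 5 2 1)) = 6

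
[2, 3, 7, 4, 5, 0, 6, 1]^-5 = [7, 4, 1, 5, 0, 2, 6, 3]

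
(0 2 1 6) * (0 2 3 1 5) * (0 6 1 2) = (0 3 2 5 6)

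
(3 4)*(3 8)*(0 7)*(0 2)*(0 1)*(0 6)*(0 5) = (0 7 2 1 6 5)(3 4 8)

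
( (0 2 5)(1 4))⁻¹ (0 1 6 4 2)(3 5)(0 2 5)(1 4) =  (0 3)(1 5 2 4 6)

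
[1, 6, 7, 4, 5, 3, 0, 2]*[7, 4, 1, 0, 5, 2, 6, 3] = [4, 6, 3, 5, 2, 0, 7, 1]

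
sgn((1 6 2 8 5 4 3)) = 1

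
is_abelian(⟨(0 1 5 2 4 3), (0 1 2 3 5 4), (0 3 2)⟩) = no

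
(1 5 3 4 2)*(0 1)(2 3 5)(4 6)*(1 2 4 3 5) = (0 2)(1 4 5)(3 6)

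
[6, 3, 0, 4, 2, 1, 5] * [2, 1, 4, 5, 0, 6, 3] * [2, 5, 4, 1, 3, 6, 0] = [1, 6, 4, 2, 3, 5, 0]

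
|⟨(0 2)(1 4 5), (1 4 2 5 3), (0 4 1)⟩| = 720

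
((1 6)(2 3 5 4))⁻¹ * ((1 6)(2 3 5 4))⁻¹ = (2 5)(3 4)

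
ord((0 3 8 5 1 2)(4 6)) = 6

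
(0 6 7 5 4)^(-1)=(0 4 5 7 6)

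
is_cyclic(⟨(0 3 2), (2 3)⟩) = no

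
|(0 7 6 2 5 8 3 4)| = 8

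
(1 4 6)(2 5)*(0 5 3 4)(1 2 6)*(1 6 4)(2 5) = (0 2 3 1)(4 6 5)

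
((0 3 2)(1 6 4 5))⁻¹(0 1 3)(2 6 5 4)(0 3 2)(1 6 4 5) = (0 4 1 5)(2 3 6)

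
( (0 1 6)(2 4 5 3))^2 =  (0 6 1)(2 5)(3 4)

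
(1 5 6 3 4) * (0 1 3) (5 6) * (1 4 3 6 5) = (0 4 6) (1 5) 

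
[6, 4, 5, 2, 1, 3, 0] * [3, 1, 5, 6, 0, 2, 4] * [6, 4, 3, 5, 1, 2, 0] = [1, 6, 3, 2, 4, 0, 5]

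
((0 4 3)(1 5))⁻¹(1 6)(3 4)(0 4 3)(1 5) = (0 3)(5 6)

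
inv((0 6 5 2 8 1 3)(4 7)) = (0 3 1 8 2 5 6)(4 7)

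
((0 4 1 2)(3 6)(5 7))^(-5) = (0 2 1 4)(3 6)(5 7)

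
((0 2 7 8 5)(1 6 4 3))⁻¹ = (0 5 8 7 2)(1 3 4 6)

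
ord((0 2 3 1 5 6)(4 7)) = 6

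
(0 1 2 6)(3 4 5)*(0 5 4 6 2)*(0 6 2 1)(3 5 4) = (1 6 4 3 2)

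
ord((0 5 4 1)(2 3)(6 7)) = 4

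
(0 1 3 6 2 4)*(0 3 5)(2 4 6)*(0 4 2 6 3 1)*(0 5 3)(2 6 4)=(0 5 2)(1 3 4)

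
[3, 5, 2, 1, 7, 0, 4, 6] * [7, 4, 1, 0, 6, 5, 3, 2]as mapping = [0→0, 1→5, 2→1, 3→4, 4→2, 5→7, 6→6, 7→3]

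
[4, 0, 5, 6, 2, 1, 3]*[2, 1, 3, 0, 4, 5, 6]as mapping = [0→4, 1→2, 2→5, 3→6, 4→3, 5→1, 6→0]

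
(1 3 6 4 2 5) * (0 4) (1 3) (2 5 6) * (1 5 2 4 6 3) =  (0 6) (1 5) (2 3 4) 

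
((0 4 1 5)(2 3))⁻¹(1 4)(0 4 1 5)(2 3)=(1 5)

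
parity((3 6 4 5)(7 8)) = even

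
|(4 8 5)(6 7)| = 6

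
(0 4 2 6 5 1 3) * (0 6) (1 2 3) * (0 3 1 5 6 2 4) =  (1 5 4) (2 3) 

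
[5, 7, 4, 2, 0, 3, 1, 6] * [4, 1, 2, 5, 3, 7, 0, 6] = [7, 6, 3, 2, 4, 5, 1, 0]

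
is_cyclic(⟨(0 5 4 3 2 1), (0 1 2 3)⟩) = no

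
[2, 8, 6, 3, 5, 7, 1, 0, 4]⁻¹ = [7, 6, 0, 3, 8, 4, 2, 5, 1]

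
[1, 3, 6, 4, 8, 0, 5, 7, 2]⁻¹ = [5, 0, 8, 1, 3, 6, 2, 7, 4]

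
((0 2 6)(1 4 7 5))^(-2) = (0 2 6)(1 7)(4 5)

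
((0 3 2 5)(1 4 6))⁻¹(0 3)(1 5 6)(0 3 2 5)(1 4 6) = (0 1 4)(2 3)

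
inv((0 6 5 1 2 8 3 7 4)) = (0 4 7 3 8 2 1 5 6)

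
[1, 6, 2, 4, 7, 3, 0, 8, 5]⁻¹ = [6, 0, 2, 5, 3, 8, 1, 4, 7]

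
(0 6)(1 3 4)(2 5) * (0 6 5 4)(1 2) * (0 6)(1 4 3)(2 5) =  (0 2 3 6)(4 5)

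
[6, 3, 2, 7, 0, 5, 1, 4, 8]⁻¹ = [4, 6, 2, 1, 7, 5, 0, 3, 8]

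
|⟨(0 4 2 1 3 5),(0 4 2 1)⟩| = 720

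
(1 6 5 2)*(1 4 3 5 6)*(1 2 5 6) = (1 2 4 3 6)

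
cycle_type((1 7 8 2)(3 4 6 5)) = 4^2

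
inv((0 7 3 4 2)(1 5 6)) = (0 2 4 3 7)(1 6 5)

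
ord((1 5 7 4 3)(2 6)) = 10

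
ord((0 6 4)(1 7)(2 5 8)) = 6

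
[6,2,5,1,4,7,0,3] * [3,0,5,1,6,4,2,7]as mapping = [0→2,1→5,2→4,3→0,4→6,5→7,6→3,7→1]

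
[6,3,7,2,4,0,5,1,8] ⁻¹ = [5,7,3,1,4,6,0,2,8] 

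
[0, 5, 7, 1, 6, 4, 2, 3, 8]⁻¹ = [0, 3, 6, 7, 5, 1, 4, 2, 8]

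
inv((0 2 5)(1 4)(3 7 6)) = (0 5 2)(1 4)(3 6 7)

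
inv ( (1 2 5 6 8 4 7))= (1 7 4 8 6 5 2)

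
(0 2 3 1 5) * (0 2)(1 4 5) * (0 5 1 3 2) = (0 5)(1 3 4)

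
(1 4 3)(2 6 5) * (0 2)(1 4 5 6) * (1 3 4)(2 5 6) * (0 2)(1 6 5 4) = (0 4 1 5 2 3 6)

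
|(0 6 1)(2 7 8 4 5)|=15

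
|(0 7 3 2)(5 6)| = 4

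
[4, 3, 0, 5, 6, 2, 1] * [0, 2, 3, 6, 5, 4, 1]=[5, 6, 0, 4, 1, 3, 2]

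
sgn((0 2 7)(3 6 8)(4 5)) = -1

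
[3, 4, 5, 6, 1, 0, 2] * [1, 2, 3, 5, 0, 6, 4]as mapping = [0→5, 1→0, 2→6, 3→4, 4→2, 5→1, 6→3]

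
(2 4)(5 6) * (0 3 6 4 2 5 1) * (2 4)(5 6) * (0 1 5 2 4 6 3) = (2 6 5 4 3)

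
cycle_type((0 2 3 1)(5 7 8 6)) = 4^2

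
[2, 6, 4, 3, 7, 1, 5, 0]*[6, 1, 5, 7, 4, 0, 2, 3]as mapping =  [0→5, 1→2, 2→4, 3→7, 4→3, 5→1, 6→0, 7→6]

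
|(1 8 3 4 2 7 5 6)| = 8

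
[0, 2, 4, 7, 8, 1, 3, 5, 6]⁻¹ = [0, 5, 1, 6, 2, 7, 8, 3, 4]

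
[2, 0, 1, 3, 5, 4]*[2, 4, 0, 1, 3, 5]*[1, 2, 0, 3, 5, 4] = [1, 0, 5, 2, 4, 3]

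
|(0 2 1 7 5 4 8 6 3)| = 9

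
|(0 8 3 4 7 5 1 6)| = 8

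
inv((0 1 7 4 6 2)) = (0 2 6 4 7 1)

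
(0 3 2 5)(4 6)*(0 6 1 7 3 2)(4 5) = (0 2 4 1 7 3)(5 6)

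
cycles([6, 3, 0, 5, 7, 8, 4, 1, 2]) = (0 6 4 7 1 3 5 8 2)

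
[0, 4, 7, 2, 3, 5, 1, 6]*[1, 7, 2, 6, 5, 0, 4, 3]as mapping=[0→1, 1→5, 2→3, 3→2, 4→6, 5→0, 6→7, 7→4]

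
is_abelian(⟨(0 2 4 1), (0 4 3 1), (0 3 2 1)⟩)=no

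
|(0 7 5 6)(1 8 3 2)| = 4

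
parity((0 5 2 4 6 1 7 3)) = odd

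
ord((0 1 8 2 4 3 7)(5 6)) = 14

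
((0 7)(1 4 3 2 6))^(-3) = (0 7)(1 3 6 4 2)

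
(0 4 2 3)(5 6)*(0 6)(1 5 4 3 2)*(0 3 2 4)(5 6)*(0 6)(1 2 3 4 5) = (0 3 1)(2 5 4)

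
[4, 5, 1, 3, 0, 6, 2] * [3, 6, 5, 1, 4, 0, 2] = [4, 0, 6, 1, 3, 2, 5]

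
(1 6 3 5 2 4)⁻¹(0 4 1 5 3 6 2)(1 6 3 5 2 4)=(0 1 6 2 5 3 4)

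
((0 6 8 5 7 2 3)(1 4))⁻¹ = (0 3 2 7 5 8 6)(1 4)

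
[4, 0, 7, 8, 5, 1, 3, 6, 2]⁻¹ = [1, 5, 8, 6, 0, 4, 7, 2, 3]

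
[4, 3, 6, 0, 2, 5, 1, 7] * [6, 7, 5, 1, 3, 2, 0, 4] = [3, 1, 0, 6, 5, 2, 7, 4]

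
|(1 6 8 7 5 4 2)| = 7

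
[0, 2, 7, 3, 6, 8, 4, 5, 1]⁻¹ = [0, 8, 1, 3, 6, 7, 4, 2, 5]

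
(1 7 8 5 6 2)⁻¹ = (1 2 6 5 8 7)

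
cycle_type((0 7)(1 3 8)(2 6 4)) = 2.3^2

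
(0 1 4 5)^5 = (0 1 4 5)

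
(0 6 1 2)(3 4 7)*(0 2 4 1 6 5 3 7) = (0 5 3 1 4)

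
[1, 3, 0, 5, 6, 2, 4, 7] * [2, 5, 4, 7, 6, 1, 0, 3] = [5, 7, 2, 1, 0, 4, 6, 3]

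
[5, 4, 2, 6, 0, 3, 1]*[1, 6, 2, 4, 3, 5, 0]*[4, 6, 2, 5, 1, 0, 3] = [0, 5, 2, 4, 6, 1, 3]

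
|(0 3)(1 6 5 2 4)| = 10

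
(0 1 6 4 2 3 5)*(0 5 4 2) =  (0 1 6 2 3 4)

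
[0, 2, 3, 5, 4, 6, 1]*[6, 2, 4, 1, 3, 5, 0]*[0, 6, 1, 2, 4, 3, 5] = [5, 4, 6, 3, 2, 0, 1]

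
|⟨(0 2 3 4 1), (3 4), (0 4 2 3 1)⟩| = 120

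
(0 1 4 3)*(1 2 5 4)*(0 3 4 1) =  (0 2 5 1)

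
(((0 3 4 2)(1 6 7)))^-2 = (0 4)(1 6 7)(2 3)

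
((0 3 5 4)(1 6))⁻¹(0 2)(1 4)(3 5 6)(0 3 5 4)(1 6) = (0 6)(1 5 4)(2 3)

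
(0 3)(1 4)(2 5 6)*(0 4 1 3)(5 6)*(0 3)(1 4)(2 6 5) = (0 3 1 4)(2 5)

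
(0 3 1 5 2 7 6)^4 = (0 2 3 7 1 6 5)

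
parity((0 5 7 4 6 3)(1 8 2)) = odd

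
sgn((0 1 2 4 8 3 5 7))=-1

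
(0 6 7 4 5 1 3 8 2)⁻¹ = (0 2 8 3 1 5 4 7 6)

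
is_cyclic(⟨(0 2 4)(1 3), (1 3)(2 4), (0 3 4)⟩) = no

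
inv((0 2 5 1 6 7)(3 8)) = (0 7 6 1 5 2)(3 8)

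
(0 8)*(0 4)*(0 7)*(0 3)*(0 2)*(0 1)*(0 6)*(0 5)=(0 8 4 7 3 2 1 6 5)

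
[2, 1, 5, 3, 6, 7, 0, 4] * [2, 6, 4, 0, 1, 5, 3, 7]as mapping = [0→4, 1→6, 2→5, 3→0, 4→3, 5→7, 6→2, 7→1]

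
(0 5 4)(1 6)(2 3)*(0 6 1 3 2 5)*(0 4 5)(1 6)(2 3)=(0 4 1 6 2 3)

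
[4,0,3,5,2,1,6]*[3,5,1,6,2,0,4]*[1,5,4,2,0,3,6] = [4,2,6,1,5,3,0]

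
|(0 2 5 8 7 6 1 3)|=8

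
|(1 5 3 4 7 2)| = 6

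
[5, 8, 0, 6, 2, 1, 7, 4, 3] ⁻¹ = [2, 5, 4, 8, 7, 0, 3, 6, 1] 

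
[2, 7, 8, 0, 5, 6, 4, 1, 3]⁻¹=[3, 7, 0, 8, 6, 4, 5, 1, 2]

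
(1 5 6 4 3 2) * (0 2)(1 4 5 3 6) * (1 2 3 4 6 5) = (0 3)(1 4 5 2 6)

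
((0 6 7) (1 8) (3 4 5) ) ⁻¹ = (0 7 6) (1 8) (3 5 4) 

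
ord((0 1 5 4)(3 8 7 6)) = 4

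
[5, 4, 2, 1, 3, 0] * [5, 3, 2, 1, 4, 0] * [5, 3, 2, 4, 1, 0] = [5, 1, 2, 4, 3, 0]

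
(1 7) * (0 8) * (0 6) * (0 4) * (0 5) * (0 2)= (0 8 6 4 5 2)(1 7)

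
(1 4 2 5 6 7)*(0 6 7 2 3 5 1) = (0 6 2 1 4 3 5 7)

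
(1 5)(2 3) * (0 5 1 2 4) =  (0 5 2 3 4)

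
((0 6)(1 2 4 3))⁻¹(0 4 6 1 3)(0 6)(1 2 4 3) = (0 2 1 6 3)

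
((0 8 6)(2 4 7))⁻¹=(0 6 8)(2 7 4)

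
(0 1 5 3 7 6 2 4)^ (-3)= (0 6 5 4 7 1 2 3)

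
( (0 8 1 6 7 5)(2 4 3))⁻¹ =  (0 5 7 6 1 8)(2 3 4)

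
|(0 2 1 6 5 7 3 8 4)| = 9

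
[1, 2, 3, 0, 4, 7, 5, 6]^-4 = [0, 1, 2, 3, 4, 6, 7, 5]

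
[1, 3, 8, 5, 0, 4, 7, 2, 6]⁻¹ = [4, 0, 7, 1, 5, 3, 8, 6, 2]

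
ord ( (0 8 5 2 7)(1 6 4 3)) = 20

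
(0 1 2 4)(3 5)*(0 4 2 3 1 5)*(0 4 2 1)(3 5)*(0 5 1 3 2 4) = (0 2 3)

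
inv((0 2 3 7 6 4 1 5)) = (0 5 1 4 6 7 3 2)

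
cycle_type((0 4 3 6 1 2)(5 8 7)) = 3.6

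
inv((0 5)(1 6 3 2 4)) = (0 5)(1 4 2 3 6)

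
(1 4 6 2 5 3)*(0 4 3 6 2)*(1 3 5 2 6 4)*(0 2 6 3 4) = (0 1 5)(2 6)(3 4)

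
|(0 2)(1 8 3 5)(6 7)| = 4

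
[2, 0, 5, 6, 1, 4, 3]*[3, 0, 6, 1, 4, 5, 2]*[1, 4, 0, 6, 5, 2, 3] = [3, 6, 2, 0, 1, 5, 4]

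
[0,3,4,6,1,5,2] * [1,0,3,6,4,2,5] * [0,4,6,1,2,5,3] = [4,3,2,5,0,6,1]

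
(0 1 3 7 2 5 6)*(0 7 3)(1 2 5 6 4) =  (0 2 6 7 5 4 1)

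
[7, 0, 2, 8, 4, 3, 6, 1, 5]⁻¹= [1, 7, 2, 5, 4, 8, 6, 0, 3]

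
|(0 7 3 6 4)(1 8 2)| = 15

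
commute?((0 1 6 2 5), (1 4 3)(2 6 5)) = no:(0 1 6 2 5)*(1 4 3)(2 6 5) = (0 4 3 1 5), (1 4 3)(2 6 5)*(0 1 6 2 5) = (0 1 4 3 6)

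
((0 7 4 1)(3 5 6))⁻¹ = (0 1 4 7)(3 6 5)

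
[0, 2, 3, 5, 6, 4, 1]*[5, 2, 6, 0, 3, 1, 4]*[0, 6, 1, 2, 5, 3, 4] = [3, 4, 0, 6, 5, 2, 1]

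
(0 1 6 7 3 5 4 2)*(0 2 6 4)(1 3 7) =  (0 3 5)(1 4 6)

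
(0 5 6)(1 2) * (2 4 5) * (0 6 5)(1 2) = (0 1 4)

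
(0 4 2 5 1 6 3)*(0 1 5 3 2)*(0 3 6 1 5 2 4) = (2 6 4 3 5)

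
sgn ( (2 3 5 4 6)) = 1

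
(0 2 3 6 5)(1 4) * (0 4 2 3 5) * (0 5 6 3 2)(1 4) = (0 2 6 5 1)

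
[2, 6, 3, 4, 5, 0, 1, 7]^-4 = [2, 1, 3, 4, 5, 0, 6, 7]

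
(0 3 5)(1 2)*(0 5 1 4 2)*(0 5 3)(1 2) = (1 5 3 2 4)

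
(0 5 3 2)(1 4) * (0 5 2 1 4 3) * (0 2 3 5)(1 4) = (0 3 4 1 5 2)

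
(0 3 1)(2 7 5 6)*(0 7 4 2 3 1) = (0 1 7 5 6 3)(2 4)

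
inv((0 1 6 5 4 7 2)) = (0 2 7 4 5 6 1)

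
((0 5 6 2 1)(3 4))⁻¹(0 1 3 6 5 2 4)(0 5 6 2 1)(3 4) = (0 4 2 6 1 3 5)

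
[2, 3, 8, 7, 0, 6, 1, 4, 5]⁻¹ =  [4, 6, 0, 1, 7, 8, 5, 3, 2]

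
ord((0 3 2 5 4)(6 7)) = 10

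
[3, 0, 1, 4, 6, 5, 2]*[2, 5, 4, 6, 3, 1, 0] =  [6, 2, 5, 3, 0, 1, 4]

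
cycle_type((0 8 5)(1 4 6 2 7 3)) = 3.6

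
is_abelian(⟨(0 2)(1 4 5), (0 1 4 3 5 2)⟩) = no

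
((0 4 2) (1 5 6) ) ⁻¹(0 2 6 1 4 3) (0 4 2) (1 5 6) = (0 1 5 2 3 4) 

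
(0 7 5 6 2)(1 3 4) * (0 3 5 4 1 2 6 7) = (1 5 7 4 2 3)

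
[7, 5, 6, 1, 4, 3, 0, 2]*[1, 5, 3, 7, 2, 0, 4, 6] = [6, 0, 4, 5, 2, 7, 1, 3]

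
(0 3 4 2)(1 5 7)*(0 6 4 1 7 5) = (0 3 1)(2 6 4)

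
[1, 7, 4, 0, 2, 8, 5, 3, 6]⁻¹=[3, 0, 4, 7, 2, 6, 8, 1, 5]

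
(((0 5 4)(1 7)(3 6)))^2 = (0 4 5)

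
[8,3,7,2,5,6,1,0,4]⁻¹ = [7,6,3,1,8,4,5,2,0]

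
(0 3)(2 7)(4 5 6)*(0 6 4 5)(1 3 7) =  (0 7 2 1 3 6 5 4)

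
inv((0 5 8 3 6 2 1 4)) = (0 4 1 2 6 3 8 5)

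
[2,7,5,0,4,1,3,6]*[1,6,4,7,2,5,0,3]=[4,3,5,1,2,6,7,0]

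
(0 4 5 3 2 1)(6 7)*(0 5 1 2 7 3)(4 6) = (0 6 3 7 4 1 5)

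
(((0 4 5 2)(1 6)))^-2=(0 5)(2 4)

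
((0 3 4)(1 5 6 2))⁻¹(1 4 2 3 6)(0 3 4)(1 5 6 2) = (0 1 4 2 5)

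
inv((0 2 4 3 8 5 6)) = (0 6 5 8 3 4 2)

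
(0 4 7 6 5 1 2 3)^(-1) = (0 3 2 1 5 6 7 4)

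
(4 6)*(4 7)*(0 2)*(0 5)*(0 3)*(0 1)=(0 2 5 3 1)(4 6 7)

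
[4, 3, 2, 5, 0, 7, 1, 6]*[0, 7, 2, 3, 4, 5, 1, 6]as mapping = [0→4, 1→3, 2→2, 3→5, 4→0, 5→6, 6→7, 7→1]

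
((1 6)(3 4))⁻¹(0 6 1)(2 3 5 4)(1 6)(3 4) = (0 1 6)(2 4 5 3)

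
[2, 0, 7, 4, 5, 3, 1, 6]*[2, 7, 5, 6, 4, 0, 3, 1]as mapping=[0→5, 1→2, 2→1, 3→4, 4→0, 5→6, 6→7, 7→3]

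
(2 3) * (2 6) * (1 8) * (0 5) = (0 5)(1 8)(2 3 6)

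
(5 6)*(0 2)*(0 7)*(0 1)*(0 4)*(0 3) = (0 2 7 1 4 3)(5 6)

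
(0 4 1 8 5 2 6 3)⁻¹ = (0 3 6 2 5 8 1 4)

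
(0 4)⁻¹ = (0 4)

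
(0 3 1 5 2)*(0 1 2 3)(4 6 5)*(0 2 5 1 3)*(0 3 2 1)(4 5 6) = (0 1 5 3 6)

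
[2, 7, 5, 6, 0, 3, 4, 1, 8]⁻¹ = [4, 7, 0, 5, 6, 2, 3, 1, 8]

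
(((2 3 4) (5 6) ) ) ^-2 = (2 3 4) 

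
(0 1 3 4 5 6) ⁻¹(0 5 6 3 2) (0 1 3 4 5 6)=(0 4 2 1 6) 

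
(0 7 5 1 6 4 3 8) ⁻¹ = (0 8 3 4 6 1 5 7) 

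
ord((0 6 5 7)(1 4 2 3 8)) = 20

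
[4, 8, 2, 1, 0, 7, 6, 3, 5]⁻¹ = [4, 3, 2, 7, 0, 8, 6, 5, 1]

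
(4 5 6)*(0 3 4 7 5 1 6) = (0 3 4 1 6 7 5)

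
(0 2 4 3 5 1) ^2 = (0 4 5) (1 2 3) 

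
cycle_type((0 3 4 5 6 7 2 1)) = 8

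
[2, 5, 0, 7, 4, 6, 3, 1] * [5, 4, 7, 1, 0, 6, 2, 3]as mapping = [0→7, 1→6, 2→5, 3→3, 4→0, 5→2, 6→1, 7→4]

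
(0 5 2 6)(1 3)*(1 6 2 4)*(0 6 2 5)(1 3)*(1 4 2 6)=(1 4 3 6)(2 5)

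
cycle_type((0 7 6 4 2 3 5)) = 7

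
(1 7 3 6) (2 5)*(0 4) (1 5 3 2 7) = (0 4) (2 3 6 5 7) 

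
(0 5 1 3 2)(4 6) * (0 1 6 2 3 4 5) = (1 4 2)(5 6)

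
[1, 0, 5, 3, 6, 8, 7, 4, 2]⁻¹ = [1, 0, 8, 3, 7, 2, 4, 6, 5]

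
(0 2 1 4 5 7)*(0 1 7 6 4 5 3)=(0 2 7 1 5 6 4 3)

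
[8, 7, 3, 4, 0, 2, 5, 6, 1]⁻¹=[4, 8, 5, 2, 3, 6, 7, 1, 0]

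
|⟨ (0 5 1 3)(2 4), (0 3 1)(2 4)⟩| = 48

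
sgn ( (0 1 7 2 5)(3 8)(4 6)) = 1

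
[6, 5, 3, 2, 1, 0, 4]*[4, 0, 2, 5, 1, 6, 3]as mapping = [0→3, 1→6, 2→5, 3→2, 4→0, 5→4, 6→1]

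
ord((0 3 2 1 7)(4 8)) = 10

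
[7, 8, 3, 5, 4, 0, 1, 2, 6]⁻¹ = [5, 6, 7, 2, 4, 3, 8, 0, 1]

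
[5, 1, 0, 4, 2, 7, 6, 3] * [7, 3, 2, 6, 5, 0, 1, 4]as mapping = [0→0, 1→3, 2→7, 3→5, 4→2, 5→4, 6→1, 7→6]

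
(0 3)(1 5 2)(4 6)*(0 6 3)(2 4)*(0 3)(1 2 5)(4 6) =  (0 3 4)(5 6)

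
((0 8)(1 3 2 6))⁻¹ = (0 8)(1 6 2 3)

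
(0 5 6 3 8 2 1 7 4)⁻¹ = (0 4 7 1 2 8 3 6 5)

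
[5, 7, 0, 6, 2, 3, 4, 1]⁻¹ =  [2, 7, 4, 5, 6, 0, 3, 1]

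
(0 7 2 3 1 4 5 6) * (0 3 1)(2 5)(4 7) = (0 4 2 1 7 5 6 3)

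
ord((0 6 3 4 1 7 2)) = 7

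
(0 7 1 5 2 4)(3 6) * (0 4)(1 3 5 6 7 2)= (0 2)(1 6 5)(3 7)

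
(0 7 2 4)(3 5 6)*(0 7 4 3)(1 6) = (0 4 7 2 3 5 1 6)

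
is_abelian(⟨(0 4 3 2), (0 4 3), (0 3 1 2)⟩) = no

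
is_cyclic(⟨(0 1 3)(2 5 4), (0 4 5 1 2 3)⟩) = no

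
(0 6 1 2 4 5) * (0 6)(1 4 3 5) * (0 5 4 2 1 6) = (0 5)(2 3 4 6)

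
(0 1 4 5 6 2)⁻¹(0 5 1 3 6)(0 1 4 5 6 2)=(1 6 4 3 2)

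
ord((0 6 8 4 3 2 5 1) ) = 8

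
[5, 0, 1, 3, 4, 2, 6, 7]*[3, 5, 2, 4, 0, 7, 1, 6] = [7, 3, 5, 4, 0, 2, 1, 6]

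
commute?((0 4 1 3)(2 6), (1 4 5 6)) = no:(0 4 1 3)(2 6)*(1 4 5 6) = (0 5 6 2 1 3), (1 4 5 6)*(0 4 1 3)(2 6) = (0 4 5 2 6 3)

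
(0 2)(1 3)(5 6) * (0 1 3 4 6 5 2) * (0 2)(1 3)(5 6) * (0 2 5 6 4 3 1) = (0 5 4 6 2 1 3)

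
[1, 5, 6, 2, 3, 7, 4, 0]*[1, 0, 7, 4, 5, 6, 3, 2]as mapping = [0→0, 1→6, 2→3, 3→7, 4→4, 5→2, 6→5, 7→1]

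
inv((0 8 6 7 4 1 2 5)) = (0 5 2 1 4 7 6 8)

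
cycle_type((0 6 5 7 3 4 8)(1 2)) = 2.7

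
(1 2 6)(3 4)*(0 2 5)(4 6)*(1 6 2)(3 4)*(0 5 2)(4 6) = (0 1 2 3)(4 6)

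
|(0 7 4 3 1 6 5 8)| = 8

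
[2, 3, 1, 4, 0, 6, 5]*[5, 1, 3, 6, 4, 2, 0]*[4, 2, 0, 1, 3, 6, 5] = [1, 5, 2, 3, 6, 4, 0]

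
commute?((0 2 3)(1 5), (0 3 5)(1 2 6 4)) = no:(0 2 3)(1 5) * (0 3 5)(1 2 6 4) = (0 6 4 1)(2 5), (0 3 5)(1 2 6 4) * (0 2 3)(1 5) = (1 3)(2 6 4 5)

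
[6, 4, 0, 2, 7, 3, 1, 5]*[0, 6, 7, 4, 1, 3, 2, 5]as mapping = [0→2, 1→1, 2→0, 3→7, 4→5, 5→4, 6→6, 7→3]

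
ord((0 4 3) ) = 3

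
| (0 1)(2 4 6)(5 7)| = 6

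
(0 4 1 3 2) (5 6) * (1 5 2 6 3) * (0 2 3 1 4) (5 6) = (1 4 6 3 5) 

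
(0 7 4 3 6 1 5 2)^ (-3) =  (0 1 4 2 6 7 5 3)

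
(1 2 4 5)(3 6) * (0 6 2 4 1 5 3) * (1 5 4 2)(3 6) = (0 3 1 2 5 4 6)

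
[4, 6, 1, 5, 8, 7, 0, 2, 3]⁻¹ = [6, 2, 7, 8, 0, 3, 1, 5, 4]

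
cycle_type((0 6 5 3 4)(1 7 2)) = 3.5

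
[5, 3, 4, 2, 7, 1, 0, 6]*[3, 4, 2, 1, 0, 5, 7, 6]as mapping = [0→5, 1→1, 2→0, 3→2, 4→6, 5→4, 6→3, 7→7]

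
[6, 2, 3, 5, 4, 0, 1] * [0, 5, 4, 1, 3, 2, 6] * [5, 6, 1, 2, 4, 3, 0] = [0, 4, 6, 1, 2, 5, 3]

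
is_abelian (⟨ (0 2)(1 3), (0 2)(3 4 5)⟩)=no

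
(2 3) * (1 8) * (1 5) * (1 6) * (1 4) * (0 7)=(0 7)(1 8 5 6 4)(2 3)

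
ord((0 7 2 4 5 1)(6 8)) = 6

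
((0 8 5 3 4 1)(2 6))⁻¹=(0 1 4 3 5 8)(2 6)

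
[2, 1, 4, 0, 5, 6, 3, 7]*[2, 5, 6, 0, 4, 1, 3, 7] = [6, 5, 4, 2, 1, 3, 0, 7]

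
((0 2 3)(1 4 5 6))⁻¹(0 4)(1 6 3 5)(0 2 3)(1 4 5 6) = (0 6 4 1)(2 5)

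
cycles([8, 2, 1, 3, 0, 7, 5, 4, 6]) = (0 8 6 5 7 4)(1 2)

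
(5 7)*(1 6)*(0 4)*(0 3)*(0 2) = (0 4 3 2)(1 6)(5 7)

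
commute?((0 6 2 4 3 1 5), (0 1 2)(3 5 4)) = no:(0 6 2 4 3 1 5) * (0 1 2)(3 5 4) = (0 6)(1 4 5)(2 3), (0 1 2)(3 5 4) * (0 6 2 4 3 1 5) = (0 5 3)(1 4)(2 6)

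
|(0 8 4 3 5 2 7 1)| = 8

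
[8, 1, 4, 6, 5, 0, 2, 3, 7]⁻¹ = [5, 1, 6, 7, 2, 4, 3, 8, 0]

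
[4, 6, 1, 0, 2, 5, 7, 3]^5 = [7, 4, 0, 6, 3, 5, 2, 1]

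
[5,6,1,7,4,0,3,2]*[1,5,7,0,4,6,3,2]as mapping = [0→6,1→3,2→5,3→2,4→4,5→1,6→0,7→7]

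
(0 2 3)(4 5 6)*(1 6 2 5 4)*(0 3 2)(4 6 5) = (0 4 6 1 5)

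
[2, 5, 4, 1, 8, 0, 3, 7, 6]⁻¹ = [5, 3, 0, 6, 2, 1, 8, 7, 4]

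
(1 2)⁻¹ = (1 2)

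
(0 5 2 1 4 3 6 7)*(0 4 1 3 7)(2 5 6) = (0 6)(2 3)(4 7)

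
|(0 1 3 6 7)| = 5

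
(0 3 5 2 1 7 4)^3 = (0 2 4 5 7 3 1)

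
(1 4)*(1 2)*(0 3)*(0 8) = (0 3 8)(1 4 2)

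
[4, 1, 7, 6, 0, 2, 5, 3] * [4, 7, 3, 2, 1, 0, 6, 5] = [1, 7, 5, 6, 4, 3, 0, 2]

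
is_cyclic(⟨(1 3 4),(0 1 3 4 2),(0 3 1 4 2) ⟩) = no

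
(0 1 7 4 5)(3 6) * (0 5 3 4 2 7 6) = (0 1 6 4 3)(2 7)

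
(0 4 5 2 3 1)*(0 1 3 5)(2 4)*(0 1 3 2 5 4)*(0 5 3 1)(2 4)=(0 3 4)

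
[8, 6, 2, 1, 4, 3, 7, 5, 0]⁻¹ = [8, 3, 2, 5, 4, 7, 1, 6, 0]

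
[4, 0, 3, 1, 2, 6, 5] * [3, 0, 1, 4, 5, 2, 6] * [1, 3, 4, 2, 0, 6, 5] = [6, 2, 0, 1, 3, 5, 4]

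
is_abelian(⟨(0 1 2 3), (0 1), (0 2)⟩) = no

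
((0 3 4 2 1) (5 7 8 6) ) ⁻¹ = (0 1 2 4 3) (5 6 8 7) 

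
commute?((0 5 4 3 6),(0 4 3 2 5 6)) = no:(0 5 4 3 6) * (0 4 3 2 5 6) = (0 6 4 2 5 3),(0 4 3 2 5 6) * (0 5 4 3 6) = (0 3 2 4 6 5)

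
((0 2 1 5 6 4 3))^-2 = (0 4 5 2 3 6 1)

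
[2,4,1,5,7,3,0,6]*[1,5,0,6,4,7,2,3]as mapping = [0→0,1→4,2→5,3→7,4→3,5→6,6→1,7→2]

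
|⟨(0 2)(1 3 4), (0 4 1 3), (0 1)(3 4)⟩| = 120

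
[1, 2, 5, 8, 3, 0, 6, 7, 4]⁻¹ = [5, 0, 1, 4, 8, 2, 6, 7, 3]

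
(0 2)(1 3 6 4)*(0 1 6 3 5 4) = (0 2 1 5 4 6)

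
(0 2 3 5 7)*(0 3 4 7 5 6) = (0 2 4 7 3 6)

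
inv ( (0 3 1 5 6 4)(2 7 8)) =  (0 4 6 5 1 3)(2 8 7)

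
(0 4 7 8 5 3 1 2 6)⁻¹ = (0 6 2 1 3 5 8 7 4)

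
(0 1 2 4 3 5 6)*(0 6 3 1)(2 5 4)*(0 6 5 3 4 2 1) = (0 6 5 4)(1 3 2)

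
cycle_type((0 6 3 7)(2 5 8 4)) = 4^2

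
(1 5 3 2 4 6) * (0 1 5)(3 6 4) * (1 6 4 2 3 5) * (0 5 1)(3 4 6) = (0 3 4 2 1 5 6)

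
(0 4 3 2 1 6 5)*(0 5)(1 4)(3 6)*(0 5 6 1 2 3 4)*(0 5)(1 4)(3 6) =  (0 2 5 3 6)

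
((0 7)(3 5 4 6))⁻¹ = (0 7)(3 6 4 5)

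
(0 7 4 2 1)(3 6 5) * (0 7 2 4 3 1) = (0 2)(1 7 3 6 5)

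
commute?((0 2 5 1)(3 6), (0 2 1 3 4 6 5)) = no:(0 2 5 1)(3 6) * (0 2 1 3 4 6 5) = (0 1 2)(3 5)(4 6), (0 2 1 3 4 6 5) * (0 2 5 1)(3 6) = (0 5 2)(1 6)(3 4)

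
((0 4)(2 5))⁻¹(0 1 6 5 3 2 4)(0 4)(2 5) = (0 4 1 6 2 3 5)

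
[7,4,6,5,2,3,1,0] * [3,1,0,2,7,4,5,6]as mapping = [0→6,1→7,2→5,3→4,4→0,5→2,6→1,7→3]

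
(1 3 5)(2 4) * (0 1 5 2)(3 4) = (0 1 4)(2 3)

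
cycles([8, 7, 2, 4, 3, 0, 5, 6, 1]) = (0 8 1 7 6 5)(3 4)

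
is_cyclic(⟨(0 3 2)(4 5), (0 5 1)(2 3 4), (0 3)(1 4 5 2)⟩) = no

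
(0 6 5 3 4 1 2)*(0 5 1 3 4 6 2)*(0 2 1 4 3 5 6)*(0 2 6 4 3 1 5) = (0 5 1 6 3 2 4)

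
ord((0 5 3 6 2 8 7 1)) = 8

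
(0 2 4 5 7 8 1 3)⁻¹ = (0 3 1 8 7 5 4 2)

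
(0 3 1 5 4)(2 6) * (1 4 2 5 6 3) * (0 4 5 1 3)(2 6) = (0 3 5 6 1 2)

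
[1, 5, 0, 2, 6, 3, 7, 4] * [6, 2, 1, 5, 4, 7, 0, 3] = [2, 7, 6, 1, 0, 5, 3, 4]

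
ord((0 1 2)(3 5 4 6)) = 12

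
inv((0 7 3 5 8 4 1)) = (0 1 4 8 5 3 7)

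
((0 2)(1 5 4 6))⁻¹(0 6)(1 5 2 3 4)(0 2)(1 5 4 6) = (0 3 6 5 4)(1 2)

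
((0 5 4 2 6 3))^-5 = (0 5 4 2 6 3)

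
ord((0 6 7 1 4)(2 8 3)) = 15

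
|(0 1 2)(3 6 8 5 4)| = 15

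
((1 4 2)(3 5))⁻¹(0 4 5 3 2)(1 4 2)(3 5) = (0 2 3 5 1)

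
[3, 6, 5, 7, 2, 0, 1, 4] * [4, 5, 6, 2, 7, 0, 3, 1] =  [2, 3, 0, 1, 6, 4, 5, 7]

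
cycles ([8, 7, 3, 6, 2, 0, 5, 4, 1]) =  (0 8 1 7 4 2 3 6 5)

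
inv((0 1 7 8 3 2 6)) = (0 6 2 3 8 7 1)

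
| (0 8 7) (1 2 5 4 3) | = 15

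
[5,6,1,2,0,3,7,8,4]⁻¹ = [4,2,3,5,8,0,1,6,7]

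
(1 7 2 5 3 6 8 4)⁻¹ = (1 4 8 6 3 5 2 7)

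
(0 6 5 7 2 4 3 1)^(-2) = (0 3 2 5)(1 4 7 6)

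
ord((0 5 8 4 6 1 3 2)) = 8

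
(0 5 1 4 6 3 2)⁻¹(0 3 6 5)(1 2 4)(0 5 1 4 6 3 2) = (0 6 4)(1 5 2 3)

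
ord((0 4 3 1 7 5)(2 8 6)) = 6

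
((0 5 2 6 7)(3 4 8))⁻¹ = (0 7 6 2 5)(3 8 4)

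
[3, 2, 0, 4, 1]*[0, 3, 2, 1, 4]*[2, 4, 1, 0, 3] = [4, 1, 2, 3, 0]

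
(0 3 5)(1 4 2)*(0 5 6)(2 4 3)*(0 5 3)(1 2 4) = (0 4 1)(3 6 5)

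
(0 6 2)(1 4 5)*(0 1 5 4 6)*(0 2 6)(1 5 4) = (0 2 5 4 1)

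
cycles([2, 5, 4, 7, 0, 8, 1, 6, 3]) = (0 2 4)(1 5 8 3 7 6)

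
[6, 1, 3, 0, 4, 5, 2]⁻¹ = [3, 1, 6, 2, 4, 5, 0]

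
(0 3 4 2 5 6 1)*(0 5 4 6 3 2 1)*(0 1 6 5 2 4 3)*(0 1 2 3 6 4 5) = (0 5 1 3)(2 6)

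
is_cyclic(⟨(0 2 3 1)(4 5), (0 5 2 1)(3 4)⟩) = no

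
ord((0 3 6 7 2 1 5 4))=8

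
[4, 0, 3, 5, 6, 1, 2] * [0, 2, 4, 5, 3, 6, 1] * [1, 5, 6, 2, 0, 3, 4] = [2, 1, 3, 4, 5, 6, 0]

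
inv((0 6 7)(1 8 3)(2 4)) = (0 7 6)(1 3 8)(2 4)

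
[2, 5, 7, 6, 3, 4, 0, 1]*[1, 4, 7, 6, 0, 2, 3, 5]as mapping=[0→7, 1→2, 2→5, 3→3, 4→6, 5→0, 6→1, 7→4]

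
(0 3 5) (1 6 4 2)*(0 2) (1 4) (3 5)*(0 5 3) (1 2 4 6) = (0 3) (2 6) (4 5) 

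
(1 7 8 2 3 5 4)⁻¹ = (1 4 5 3 2 8 7)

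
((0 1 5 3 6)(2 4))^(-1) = (0 6 3 5 1)(2 4)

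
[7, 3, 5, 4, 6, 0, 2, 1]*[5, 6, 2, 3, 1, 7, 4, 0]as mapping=[0→0, 1→3, 2→7, 3→1, 4→4, 5→5, 6→2, 7→6]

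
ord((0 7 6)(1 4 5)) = 3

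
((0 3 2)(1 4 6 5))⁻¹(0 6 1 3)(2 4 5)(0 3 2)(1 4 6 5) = (0 6 1)(2 3 5 4)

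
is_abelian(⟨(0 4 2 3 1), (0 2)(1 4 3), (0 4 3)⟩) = no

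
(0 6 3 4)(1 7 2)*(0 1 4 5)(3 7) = (0 6 7 2 4 1 3 5)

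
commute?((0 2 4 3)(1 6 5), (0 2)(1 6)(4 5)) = no:(0 2 4 3)(1 6 5)*(0 2)(1 6)(4 5) = (2 5 6 4 3), (0 2)(1 6)(4 5)*(0 2 4 3)(1 6 5) = (0 4 1 5 3)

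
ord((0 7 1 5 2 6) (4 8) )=6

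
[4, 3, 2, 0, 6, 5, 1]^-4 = [4, 3, 2, 0, 6, 5, 1]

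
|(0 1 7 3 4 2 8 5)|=8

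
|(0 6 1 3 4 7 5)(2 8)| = 14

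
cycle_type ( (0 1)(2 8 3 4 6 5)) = 2.6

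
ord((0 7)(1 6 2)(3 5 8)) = 6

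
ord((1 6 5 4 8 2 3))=7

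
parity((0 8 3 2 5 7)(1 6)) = even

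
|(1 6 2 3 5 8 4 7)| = 8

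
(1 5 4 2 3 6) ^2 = (1 4 3) (2 6 5) 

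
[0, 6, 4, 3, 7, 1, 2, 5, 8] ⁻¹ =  [0, 5, 6, 3, 2, 7, 1, 4, 8] 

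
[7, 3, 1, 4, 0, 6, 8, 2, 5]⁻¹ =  [4, 2, 7, 1, 3, 8, 5, 0, 6]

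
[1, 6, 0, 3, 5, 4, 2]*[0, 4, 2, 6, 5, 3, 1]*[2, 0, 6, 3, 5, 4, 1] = [5, 0, 2, 1, 3, 4, 6]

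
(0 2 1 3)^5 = (0 2 1 3)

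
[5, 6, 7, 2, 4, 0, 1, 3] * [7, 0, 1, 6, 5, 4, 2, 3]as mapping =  [0→4, 1→2, 2→3, 3→1, 4→5, 5→7, 6→0, 7→6]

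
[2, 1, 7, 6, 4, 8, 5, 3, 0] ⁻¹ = [8, 1, 0, 7, 4, 6, 3, 2, 5] 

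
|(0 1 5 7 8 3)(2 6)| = 6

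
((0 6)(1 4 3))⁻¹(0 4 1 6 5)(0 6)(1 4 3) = (0 5 6 3 4)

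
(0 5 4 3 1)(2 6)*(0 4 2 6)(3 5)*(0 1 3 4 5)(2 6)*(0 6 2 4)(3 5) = (1 3 5 2)(4 6)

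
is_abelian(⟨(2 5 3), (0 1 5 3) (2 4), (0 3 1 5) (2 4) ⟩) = no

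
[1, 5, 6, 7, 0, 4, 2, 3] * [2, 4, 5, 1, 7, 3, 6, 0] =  [4, 3, 6, 0, 2, 7, 5, 1]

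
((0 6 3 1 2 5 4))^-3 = (0 2 6 5 3 4 1)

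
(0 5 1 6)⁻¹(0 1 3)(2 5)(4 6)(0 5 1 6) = (0 4)(1 2)(3 5 6)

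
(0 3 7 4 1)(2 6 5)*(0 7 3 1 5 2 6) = (0 1 7 4 5 6 2)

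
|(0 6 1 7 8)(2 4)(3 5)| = 10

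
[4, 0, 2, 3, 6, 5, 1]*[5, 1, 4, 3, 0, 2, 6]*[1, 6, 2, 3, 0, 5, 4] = [1, 5, 0, 3, 4, 2, 6]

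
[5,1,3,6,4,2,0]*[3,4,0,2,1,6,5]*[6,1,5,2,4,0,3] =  [3,4,5,0,1,6,2]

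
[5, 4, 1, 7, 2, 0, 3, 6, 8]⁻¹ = [5, 2, 4, 6, 1, 0, 7, 3, 8]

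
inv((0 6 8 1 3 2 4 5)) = (0 5 4 2 3 1 8 6)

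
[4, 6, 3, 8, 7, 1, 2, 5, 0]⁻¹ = [8, 5, 6, 2, 0, 7, 1, 4, 3]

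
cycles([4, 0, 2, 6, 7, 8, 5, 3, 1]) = (0 4 7 3 6 5 8 1)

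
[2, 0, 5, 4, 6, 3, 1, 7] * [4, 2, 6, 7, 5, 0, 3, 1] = [6, 4, 0, 5, 3, 7, 2, 1]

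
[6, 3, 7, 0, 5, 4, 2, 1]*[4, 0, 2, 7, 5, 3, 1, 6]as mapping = [0→1, 1→7, 2→6, 3→4, 4→3, 5→5, 6→2, 7→0]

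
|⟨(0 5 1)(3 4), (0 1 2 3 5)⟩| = 720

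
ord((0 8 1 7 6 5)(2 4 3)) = 6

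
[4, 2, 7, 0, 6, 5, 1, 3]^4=[2, 0, 4, 1, 7, 5, 3, 6]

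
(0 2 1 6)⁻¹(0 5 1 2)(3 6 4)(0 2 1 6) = (0 4 3)(1 2 5 6)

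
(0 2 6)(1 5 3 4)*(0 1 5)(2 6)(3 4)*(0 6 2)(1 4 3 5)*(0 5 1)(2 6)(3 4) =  (0 6 3 1 2 5 4)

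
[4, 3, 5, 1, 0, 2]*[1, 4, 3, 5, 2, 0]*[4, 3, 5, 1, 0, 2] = [5, 2, 4, 0, 3, 1] 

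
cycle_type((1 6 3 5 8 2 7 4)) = 8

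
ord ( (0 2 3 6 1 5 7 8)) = 8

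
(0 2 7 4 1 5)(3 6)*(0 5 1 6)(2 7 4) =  (0 7 2 4 6 3)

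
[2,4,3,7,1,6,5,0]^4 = [0,1,2,3,4,5,6,7]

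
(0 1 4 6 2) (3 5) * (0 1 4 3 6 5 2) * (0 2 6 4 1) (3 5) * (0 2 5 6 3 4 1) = (1 6 5) 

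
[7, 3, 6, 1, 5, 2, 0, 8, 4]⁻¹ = [6, 3, 5, 1, 8, 4, 2, 0, 7]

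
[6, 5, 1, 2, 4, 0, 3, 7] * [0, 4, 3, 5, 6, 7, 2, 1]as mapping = [0→2, 1→7, 2→4, 3→3, 4→6, 5→0, 6→5, 7→1]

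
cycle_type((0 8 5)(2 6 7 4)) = 3.4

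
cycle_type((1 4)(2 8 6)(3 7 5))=2.3^2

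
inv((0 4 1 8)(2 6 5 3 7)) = (0 8 1 4)(2 7 3 5 6)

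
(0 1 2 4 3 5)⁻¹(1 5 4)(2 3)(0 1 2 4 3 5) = (0 3 2)(4 5)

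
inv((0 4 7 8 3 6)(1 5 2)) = (0 6 3 8 7 4)(1 2 5)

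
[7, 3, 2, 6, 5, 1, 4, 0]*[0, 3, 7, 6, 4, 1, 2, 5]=[5, 6, 7, 2, 1, 3, 4, 0]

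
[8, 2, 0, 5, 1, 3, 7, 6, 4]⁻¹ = [2, 4, 1, 5, 8, 3, 7, 6, 0]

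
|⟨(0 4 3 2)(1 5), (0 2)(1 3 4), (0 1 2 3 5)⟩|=720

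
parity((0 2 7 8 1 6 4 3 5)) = even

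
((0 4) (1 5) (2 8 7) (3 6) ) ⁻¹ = (0 4) (1 5) (2 7 8) (3 6) 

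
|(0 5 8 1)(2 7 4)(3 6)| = 12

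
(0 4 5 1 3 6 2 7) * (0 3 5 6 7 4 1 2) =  (0 1 5 2 4 6)(3 7)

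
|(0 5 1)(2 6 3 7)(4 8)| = 12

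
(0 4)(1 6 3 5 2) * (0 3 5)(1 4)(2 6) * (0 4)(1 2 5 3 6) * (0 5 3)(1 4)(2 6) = (0 6)(1 3)(2 5 4)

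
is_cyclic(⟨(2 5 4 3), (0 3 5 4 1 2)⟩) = no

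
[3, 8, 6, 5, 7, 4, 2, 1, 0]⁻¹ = [8, 7, 6, 0, 5, 3, 2, 4, 1]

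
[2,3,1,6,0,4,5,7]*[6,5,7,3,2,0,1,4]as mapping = [0→7,1→3,2→5,3→1,4→6,5→2,6→0,7→4]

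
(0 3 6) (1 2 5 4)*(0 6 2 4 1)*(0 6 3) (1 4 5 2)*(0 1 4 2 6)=(0 1 5 2 6 3 4) 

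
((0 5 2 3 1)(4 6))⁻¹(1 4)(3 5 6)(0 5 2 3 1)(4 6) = (0 6)(1 2 4)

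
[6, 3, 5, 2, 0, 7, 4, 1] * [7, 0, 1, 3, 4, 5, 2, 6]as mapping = [0→2, 1→3, 2→5, 3→1, 4→7, 5→6, 6→4, 7→0]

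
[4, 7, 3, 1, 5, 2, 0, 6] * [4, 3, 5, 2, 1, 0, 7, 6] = [1, 6, 2, 3, 0, 5, 4, 7]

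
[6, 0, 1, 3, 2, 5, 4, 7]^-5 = [0, 1, 2, 3, 4, 5, 6, 7]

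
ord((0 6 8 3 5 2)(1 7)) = 6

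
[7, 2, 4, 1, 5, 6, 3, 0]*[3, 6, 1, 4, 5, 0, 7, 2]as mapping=[0→2, 1→1, 2→5, 3→6, 4→0, 5→7, 6→4, 7→3]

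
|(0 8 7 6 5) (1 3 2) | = 15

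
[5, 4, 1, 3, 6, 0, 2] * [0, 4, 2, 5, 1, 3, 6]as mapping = [0→3, 1→1, 2→4, 3→5, 4→6, 5→0, 6→2]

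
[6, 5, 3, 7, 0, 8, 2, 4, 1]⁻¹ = [4, 8, 6, 2, 7, 1, 0, 3, 5]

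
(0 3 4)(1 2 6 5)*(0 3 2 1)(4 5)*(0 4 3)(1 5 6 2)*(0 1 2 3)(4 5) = (0 2 3 6)(1 4)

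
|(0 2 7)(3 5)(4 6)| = 6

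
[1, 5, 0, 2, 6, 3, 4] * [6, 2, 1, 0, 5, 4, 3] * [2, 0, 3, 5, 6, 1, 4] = [3, 6, 4, 0, 5, 2, 1]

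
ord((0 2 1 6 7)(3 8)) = 10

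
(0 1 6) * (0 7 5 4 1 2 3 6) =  (0 2 3 6 7 5 4 1)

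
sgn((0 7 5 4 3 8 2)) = 1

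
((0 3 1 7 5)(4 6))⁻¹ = (0 5 7 1 3)(4 6)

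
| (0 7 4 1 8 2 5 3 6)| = 9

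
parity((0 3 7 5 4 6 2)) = even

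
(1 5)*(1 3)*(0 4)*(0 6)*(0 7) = (0 4 6 7)(1 5 3)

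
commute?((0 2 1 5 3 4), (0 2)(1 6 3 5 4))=no:(0 2 1 5 3 4) * (0 2)(1 6 3 5 4)=(1 4 2 6 3), (0 2)(1 6 3 5 4) * (0 2 1 5 3 4)=(0 1 6 4 5)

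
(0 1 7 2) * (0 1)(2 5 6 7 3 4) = (1 3 4 2)(5 6 7)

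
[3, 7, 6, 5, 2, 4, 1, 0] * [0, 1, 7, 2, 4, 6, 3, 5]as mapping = [0→2, 1→5, 2→3, 3→6, 4→7, 5→4, 6→1, 7→0]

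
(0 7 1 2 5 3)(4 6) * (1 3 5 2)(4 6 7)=(0 4 7 3)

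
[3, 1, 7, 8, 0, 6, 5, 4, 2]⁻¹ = [4, 1, 8, 0, 7, 6, 5, 2, 3]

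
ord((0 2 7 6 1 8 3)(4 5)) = 14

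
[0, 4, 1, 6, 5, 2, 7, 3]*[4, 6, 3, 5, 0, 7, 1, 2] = [4, 0, 6, 1, 7, 3, 2, 5]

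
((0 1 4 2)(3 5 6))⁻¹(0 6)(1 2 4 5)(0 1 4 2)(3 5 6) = (0 2 6 4)(1 3)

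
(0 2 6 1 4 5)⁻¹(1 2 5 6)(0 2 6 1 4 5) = (0 1 4 6)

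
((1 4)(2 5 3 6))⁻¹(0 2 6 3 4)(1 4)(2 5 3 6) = (0 5 2 6 1)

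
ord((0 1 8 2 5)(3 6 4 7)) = 20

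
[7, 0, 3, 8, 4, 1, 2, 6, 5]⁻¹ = [1, 5, 6, 2, 4, 8, 7, 0, 3]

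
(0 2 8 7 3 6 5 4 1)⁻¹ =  (0 1 4 5 6 3 7 8 2)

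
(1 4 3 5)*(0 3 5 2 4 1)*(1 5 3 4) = (0 4 3 2 1 5)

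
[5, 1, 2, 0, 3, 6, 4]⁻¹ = [3, 1, 2, 4, 6, 0, 5]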